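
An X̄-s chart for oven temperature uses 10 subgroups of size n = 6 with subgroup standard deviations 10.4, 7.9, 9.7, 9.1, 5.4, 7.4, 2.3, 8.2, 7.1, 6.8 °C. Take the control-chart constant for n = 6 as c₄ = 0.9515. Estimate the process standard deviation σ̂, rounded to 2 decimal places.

s̄ = (10.4 + 7.9 + 9.7 + 9.1 + 5.4 + 7.4 + 2.3 + 8.2 + 7.1 + 6.8) / 10 = 7.4300
σ̂ = s̄ / c₄ = 7.4300 / 0.9515 = 7.8087

7.81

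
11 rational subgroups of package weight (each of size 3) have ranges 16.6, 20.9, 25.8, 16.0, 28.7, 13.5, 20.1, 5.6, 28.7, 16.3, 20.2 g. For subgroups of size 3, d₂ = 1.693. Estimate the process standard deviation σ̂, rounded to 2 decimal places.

11.41

R̄ = (16.6 + 20.9 + 25.8 + 16.0 + 28.7 + 13.5 + 20.1 + 5.6 + 28.7 + 16.3 + 20.2) / 11 = 19.3091
σ̂ = R̄ / d₂ = 19.3091 / 1.693 = 11.4053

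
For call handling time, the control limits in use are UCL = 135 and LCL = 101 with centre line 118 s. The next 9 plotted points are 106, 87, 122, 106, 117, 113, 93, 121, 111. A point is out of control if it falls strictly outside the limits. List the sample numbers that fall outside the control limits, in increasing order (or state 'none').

Compare each point to [101, 135]: sample 2 = 87 < LCL; sample 7 = 93 < LCL.

2, 7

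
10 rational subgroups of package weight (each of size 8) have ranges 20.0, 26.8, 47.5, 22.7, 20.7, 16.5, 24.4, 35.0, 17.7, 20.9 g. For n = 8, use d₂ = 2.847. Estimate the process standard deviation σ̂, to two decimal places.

8.86

R̄ = (20.0 + 26.8 + 47.5 + 22.7 + 20.7 + 16.5 + 24.4 + 35.0 + 17.7 + 20.9) / 10 = 25.2200
σ̂ = R̄ / d₂ = 25.2200 / 2.847 = 8.8584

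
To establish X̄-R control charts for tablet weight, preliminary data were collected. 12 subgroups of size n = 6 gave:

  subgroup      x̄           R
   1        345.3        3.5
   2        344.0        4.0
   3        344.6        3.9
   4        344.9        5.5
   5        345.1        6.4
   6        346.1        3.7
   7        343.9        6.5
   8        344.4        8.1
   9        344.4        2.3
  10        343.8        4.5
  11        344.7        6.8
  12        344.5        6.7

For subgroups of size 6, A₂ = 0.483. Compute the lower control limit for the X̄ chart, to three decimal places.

X̄̄ = (345.3 + 344.0 + 344.6 + 344.9 + 345.1 + 346.1 + 343.9 + 344.4 + 344.4 + 343.8 + 344.7 + 344.5) / 12 = 4135.7000 / 12 = 344.6417
R̄ = (3.5 + 4.0 + 3.9 + 5.5 + 6.4 + 3.7 + 6.5 + 8.1 + 2.3 + 4.5 + 6.8 + 6.7) / 12 = 61.9000 / 12 = 5.1583
LCL = X̄̄ − A₂·R̄ = 344.6417 − 0.483 × 5.1583 = 342.1502

342.150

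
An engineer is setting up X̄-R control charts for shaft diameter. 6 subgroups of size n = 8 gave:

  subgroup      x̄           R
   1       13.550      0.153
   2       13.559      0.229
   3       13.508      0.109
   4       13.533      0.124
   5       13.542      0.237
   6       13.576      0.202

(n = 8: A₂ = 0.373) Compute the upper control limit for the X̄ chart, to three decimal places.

13.610

X̄̄ = (13.550 + 13.559 + 13.508 + 13.533 + 13.542 + 13.576) / 6 = 81.2680 / 6 = 13.5447
R̄ = (0.153 + 0.229 + 0.109 + 0.124 + 0.237 + 0.202) / 6 = 1.0540 / 6 = 0.1757
UCL = X̄̄ + A₂·R̄ = 13.5447 + 0.373 × 0.1757 = 13.6102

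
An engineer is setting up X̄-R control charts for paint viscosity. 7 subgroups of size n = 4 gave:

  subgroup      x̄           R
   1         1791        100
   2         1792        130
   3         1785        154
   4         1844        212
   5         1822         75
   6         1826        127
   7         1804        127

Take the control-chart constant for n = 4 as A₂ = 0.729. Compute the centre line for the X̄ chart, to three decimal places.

X̄̄ = (1791 + 1792 + 1785 + 1844 + 1822 + 1826 + 1804) / 7 = 12664.0000 / 7 = 1809.1429
CL = X̄̄ = 1809.1429

1809.143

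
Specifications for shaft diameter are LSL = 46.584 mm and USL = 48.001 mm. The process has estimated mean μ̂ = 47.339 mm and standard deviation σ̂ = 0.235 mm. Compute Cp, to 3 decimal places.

Cp = (USL − LSL) / (6σ̂) = (48.001 − 46.584) / (6 × 0.235) = 1.4170 / 1.4100 = 1.0050

1.005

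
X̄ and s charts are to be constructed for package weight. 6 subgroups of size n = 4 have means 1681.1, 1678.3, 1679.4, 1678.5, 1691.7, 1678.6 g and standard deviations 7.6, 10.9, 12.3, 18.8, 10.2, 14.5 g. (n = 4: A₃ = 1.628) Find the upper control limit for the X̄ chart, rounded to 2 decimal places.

X̄̄ = (1681.1 + 1678.3 + 1679.4 + 1678.5 + 1691.7 + 1678.6) / 6 = 1681.2667
s̄ = (7.6 + 10.9 + 12.3 + 18.8 + 10.2 + 14.5) / 6 = 12.3833
UCL = X̄̄ + A₃·s̄ = 1681.2667 + 1.628 × 12.3833 = 1701.4267

1701.43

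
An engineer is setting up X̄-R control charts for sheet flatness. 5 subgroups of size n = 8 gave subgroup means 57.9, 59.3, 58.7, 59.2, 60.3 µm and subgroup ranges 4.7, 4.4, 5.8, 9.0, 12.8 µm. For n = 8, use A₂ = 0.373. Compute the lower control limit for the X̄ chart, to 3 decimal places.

X̄̄ = (57.9 + 59.3 + 58.7 + 59.2 + 60.3) / 5 = 295.4000 / 5 = 59.0800
R̄ = (4.7 + 4.4 + 5.8 + 9.0 + 12.8) / 5 = 36.7000 / 5 = 7.3400
LCL = X̄̄ − A₂·R̄ = 59.0800 − 0.373 × 7.3400 = 56.3422

56.342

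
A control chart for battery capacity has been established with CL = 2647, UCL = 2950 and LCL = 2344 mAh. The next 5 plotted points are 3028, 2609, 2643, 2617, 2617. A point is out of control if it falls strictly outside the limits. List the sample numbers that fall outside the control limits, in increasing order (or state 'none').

Compare each point to [2344, 2950]: sample 1 = 3028 > UCL.

1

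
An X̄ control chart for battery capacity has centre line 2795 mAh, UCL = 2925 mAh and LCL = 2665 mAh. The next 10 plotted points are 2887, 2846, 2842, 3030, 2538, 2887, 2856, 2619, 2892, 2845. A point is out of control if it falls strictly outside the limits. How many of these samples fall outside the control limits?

3

Compare each point to [2665, 2925]: sample 4 = 3030 > UCL; sample 5 = 2538 < LCL; sample 8 = 2619 < LCL.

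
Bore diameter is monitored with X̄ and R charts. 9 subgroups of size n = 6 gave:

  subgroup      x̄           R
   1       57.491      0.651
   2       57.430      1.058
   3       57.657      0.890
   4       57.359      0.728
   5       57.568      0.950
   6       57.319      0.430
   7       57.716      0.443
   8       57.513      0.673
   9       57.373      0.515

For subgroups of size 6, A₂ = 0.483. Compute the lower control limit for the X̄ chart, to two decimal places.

X̄̄ = (57.491 + 57.430 + 57.657 + 57.359 + 57.568 + 57.319 + 57.716 + 57.513 + 57.373) / 9 = 517.4260 / 9 = 57.4918
R̄ = (0.651 + 1.058 + 0.890 + 0.728 + 0.950 + 0.430 + 0.443 + 0.673 + 0.515) / 9 = 6.3380 / 9 = 0.7042
LCL = X̄̄ − A₂·R̄ = 57.4918 − 0.483 × 0.7042 = 57.1516

57.15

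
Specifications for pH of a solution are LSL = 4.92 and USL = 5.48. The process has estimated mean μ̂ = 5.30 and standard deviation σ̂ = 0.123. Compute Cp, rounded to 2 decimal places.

0.76

Cp = (USL − LSL) / (6σ̂) = (5.48 − 4.92) / (6 × 0.123) = 0.5600 / 0.7380 = 0.7588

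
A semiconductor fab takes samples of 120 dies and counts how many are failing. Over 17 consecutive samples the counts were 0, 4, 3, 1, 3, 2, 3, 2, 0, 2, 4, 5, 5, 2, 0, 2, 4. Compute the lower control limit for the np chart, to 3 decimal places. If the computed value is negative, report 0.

p̄ = Σdᵢ / (k·n) = 42 / (17 × 120) = 0.02059
LCL = np̄ − 3·√(np̄(1−p̄)) = 2.4706 − 3 × 1.5555 = -2.1960 → 0 (negative, so LCL = 0)

0.000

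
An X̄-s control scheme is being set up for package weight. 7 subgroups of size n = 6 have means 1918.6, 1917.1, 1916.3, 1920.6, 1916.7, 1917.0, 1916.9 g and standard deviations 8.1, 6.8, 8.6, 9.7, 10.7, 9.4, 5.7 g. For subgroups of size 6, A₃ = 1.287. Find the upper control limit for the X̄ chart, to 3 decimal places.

1928.448

X̄̄ = (1918.6 + 1917.1 + 1916.3 + 1920.6 + 1916.7 + 1917.0 + 1916.9) / 7 = 1917.6000
s̄ = (8.1 + 6.8 + 8.6 + 9.7 + 10.7 + 9.4 + 5.7) / 7 = 8.4286
UCL = X̄̄ + A₃·s̄ = 1917.6000 + 1.287 × 8.4286 = 1928.4476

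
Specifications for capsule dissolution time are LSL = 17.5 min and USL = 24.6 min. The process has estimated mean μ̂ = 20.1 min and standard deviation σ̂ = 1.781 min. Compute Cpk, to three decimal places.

0.487

Cpu = (USL − μ̂) / (3σ̂) = (24.6 − 20.1) / (3 × 1.781) = 0.8422; Cpl = (μ̂ − LSL) / (3σ̂) = (20.1 − 17.5) / (3 × 1.781) = 0.4866; Cpk = min(Cpu, Cpl) = 0.4866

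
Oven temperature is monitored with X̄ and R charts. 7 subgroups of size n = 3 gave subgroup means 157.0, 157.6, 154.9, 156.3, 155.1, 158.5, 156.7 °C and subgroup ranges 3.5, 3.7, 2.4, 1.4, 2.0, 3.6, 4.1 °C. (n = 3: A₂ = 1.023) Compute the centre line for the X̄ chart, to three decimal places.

156.586

X̄̄ = (157.0 + 157.6 + 154.9 + 156.3 + 155.1 + 158.5 + 156.7) / 7 = 1096.1000 / 7 = 156.5857
CL = X̄̄ = 156.5857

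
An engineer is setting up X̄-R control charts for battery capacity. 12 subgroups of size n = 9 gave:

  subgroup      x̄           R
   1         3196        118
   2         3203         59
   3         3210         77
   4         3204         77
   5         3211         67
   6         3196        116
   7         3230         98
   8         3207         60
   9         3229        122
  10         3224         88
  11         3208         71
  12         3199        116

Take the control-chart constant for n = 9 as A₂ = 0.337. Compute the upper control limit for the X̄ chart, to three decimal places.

X̄̄ = (3196 + 3203 + 3210 + 3204 + 3211 + 3196 + 3230 + 3207 + 3229 + 3224 + 3208 + 3199) / 12 = 38517.0000 / 12 = 3209.7500
R̄ = (118 + 59 + 77 + 77 + 67 + 116 + 98 + 60 + 122 + 88 + 71 + 116) / 12 = 1069.0000 / 12 = 89.0833
UCL = X̄̄ + A₂·R̄ = 3209.7500 + 0.337 × 89.0833 = 3239.7711

3239.771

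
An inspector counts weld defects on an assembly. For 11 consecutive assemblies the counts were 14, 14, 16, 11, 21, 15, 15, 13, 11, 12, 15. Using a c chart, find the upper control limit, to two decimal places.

25.61

c̄ = (14 + 14 + 16 + 11 + 21 + 15 + 15 + 13 + 11 + 12 + 15) / 11 = 157 / 11 = 14.2727
UCL = c̄ + 3√c̄ = 14.2727 + 3 × √14.2727 = 14.2727 + 3 × 3.7779 = 25.6065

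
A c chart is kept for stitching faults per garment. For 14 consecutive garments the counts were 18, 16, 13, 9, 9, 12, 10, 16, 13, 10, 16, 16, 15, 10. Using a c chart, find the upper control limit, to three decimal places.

c̄ = (18 + 16 + 13 + 9 + 9 + 12 + 10 + 16 + 13 + 10 + 16 + 16 + 15 + 10) / 14 = 183 / 14 = 13.0714
UCL = c̄ + 3√c̄ = 13.0714 + 3 × √13.0714 = 13.0714 + 3 × 3.6154 = 23.9178

23.918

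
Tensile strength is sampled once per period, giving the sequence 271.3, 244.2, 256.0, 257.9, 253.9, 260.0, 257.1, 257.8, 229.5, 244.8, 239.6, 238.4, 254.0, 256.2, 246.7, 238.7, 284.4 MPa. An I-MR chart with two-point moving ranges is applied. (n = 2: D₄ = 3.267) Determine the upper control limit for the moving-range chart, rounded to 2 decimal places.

37.88

Moving ranges: 27.1, 11.8, 1.9, 4.0, 6.1, 2.9, 0.7, 28.3, 15.3, 5.2, 1.2, 15.6, 2.2, 9.5, 8.0, 45.7; M̄R̄ = 185.5000 / 16 = 11.5938
UCL_MR = D₄·M̄R̄ = 3.267 × 11.5938 = 37.8768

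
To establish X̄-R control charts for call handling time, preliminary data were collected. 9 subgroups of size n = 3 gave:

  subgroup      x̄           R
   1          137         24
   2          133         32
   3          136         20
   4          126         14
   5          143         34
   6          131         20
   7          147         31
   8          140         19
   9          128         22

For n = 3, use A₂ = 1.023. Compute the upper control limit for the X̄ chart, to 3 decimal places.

X̄̄ = (137 + 133 + 136 + 126 + 143 + 131 + 147 + 140 + 128) / 9 = 1221.0000 / 9 = 135.6667
R̄ = (24 + 32 + 20 + 14 + 34 + 20 + 31 + 19 + 22) / 9 = 216.0000 / 9 = 24.0000
UCL = X̄̄ + A₂·R̄ = 135.6667 + 1.023 × 24.0000 = 160.2187

160.219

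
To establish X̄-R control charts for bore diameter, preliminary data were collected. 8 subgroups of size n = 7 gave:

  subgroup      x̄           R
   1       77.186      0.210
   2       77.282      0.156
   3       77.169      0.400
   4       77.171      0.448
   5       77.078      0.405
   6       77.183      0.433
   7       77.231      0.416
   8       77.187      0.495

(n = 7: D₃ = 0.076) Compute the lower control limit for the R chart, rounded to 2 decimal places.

0.03

R̄ = (0.210 + 0.156 + 0.400 + 0.448 + 0.405 + 0.433 + 0.416 + 0.495) / 8 = 2.9630 / 8 = 0.3704
LCL_R = D₃·R̄ = 0.076 × 0.3704 = 0.0281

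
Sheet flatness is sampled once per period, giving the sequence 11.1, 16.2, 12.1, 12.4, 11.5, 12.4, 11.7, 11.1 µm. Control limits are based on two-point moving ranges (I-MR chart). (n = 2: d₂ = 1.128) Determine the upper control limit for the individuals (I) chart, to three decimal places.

X̄ = (11.1 + 16.2 + 12.1 + 12.4 + 11.5 + 12.4 + 11.7 + 11.1) / 8 = 12.3125
Moving ranges: 5.1, 4.1, 0.3, 0.9, 0.9, 0.7, 0.6; M̄R̄ = 12.6000 / 7 = 1.8000
UCL = X̄ + 3·M̄R̄/d₂ = 12.3125 + 3 × 1.8000 / 1.128 = 17.0997

17.100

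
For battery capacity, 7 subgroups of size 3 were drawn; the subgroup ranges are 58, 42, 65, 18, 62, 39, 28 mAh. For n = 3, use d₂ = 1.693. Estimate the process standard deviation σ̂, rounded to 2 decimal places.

26.33

R̄ = (58 + 42 + 65 + 18 + 62 + 39 + 28) / 7 = 44.5714
σ̂ = R̄ / d₂ = 44.5714 / 1.693 = 26.3269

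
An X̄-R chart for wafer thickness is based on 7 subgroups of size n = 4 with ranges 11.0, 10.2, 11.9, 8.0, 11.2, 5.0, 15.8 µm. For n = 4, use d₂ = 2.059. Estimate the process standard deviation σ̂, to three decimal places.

5.072

R̄ = (11.0 + 10.2 + 11.9 + 8.0 + 11.2 + 5.0 + 15.8) / 7 = 10.4429
σ̂ = R̄ / d₂ = 10.4429 / 2.059 = 5.0718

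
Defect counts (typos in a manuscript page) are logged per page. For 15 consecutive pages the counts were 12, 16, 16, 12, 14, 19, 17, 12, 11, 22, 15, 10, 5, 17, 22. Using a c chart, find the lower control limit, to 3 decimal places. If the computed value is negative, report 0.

c̄ = (12 + 16 + 16 + 12 + 14 + 19 + 17 + 12 + 11 + 22 + 15 + 10 + 5 + 17 + 22) / 15 = 220 / 15 = 14.6667
LCL = c̄ − 3√c̄ = 14.6667 − 3 × 3.8297 = 3.1775

3.178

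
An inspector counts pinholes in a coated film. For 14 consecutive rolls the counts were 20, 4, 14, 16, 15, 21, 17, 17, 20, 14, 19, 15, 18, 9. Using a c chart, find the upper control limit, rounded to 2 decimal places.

c̄ = (20 + 4 + 14 + 16 + 15 + 21 + 17 + 17 + 20 + 14 + 19 + 15 + 18 + 9) / 14 = 219 / 14 = 15.6429
UCL = c̄ + 3√c̄ = 15.6429 + 3 × √15.6429 = 15.6429 + 3 × 3.9551 = 27.5082

27.51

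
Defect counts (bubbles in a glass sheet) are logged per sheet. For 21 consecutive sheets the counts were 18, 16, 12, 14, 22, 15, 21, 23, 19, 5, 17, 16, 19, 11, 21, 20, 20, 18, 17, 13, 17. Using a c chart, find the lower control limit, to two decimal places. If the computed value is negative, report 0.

4.54

c̄ = (18 + 16 + 12 + 14 + 22 + 15 + 21 + 23 + 19 + 5 + 17 + 16 + 19 + 11 + 21 + 20 + 20 + 18 + 17 + 13 + 17) / 21 = 354 / 21 = 16.8571
LCL = c̄ − 3√c̄ = 16.8571 − 3 × 4.1057 = 4.5399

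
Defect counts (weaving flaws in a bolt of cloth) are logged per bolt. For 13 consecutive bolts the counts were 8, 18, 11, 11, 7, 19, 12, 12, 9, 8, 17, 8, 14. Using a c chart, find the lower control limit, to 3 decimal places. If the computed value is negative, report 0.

c̄ = (8 + 18 + 11 + 11 + 7 + 19 + 12 + 12 + 9 + 8 + 17 + 8 + 14) / 13 = 154 / 13 = 11.8462
LCL = c̄ − 3√c̄ = 11.8462 − 3 × 3.4418 = 1.5207

1.521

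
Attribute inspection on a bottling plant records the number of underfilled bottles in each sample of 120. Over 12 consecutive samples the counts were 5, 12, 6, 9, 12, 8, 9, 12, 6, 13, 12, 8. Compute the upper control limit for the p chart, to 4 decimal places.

0.1511

p̄ = Σdᵢ / (k·n) = 112 / (12 × 120) = 0.07778
UCL = p̄ + 3·√(p̄(1−p̄)/n) = 0.07778 + 3 × √(0.07778×0.92222/120) = 0.07778 + 3 × 0.02445 = 0.15112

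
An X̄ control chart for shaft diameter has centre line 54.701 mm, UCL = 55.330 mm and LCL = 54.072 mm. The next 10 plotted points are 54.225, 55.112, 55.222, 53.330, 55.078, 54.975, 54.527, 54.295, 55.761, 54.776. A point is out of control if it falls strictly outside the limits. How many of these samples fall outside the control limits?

Compare each point to [54.072, 55.330]: sample 4 = 53.330 < LCL; sample 9 = 55.761 > UCL.

2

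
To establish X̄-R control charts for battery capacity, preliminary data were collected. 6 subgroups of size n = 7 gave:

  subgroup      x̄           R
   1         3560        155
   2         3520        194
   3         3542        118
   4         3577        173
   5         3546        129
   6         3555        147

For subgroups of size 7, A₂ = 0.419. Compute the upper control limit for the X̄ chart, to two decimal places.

X̄̄ = (3560 + 3520 + 3542 + 3577 + 3546 + 3555) / 6 = 21300.0000 / 6 = 3550.0000
R̄ = (155 + 194 + 118 + 173 + 129 + 147) / 6 = 916.0000 / 6 = 152.6667
UCL = X̄̄ + A₂·R̄ = 3550.0000 + 0.419 × 152.6667 = 3613.9673

3613.97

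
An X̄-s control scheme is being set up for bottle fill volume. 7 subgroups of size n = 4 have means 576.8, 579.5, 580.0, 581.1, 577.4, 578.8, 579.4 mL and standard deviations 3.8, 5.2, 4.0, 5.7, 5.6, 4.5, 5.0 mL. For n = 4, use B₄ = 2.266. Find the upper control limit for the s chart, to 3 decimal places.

s̄ = (3.8 + 5.2 + 4.0 + 5.7 + 5.6 + 4.5 + 5.0) / 7 = 4.8286
UCL_s = B₄·s̄ = 2.266 × 4.8286 = 10.9415

10.942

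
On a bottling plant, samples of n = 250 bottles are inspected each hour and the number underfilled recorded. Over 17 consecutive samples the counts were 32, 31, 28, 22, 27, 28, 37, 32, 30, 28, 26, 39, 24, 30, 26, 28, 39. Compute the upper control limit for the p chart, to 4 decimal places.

0.1808

p̄ = Σdᵢ / (k·n) = 507 / (17 × 250) = 0.11929
UCL = p̄ + 3·√(p̄(1−p̄)/n) = 0.11929 + 3 × √(0.11929×0.88071/250) = 0.11929 + 3 × 0.02050 = 0.18079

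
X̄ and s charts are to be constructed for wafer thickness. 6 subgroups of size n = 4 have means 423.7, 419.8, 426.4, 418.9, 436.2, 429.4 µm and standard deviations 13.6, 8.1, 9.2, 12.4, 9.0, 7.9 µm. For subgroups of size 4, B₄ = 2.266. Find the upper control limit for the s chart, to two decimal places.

22.74

s̄ = (13.6 + 8.1 + 9.2 + 12.4 + 9.0 + 7.9) / 6 = 10.0333
UCL_s = B₄·s̄ = 2.266 × 10.0333 = 22.7355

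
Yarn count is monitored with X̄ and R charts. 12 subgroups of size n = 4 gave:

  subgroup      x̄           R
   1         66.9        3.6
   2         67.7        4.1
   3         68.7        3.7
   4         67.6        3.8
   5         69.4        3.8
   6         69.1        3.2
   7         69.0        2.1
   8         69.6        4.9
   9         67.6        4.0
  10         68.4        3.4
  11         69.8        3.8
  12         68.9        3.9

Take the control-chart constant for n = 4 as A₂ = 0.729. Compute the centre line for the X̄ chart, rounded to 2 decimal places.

X̄̄ = (66.9 + 67.7 + 68.7 + 67.6 + 69.4 + 69.1 + 69.0 + 69.6 + 67.6 + 68.4 + 69.8 + 68.9) / 12 = 822.7000 / 12 = 68.5583
CL = X̄̄ = 68.5583

68.56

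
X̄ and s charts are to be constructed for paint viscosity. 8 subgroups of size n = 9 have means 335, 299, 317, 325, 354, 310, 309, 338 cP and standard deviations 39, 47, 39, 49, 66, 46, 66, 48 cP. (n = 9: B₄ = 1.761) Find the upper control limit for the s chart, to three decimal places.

88.050

s̄ = (39 + 47 + 39 + 49 + 66 + 46 + 66 + 48) / 8 = 50.0000
UCL_s = B₄·s̄ = 1.761 × 50.0000 = 88.0500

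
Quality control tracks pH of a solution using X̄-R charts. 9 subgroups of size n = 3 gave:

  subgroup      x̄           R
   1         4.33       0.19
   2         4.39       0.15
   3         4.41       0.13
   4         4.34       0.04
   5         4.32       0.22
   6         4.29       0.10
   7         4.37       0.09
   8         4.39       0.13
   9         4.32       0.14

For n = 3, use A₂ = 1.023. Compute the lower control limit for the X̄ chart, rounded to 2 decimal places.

X̄̄ = (4.33 + 4.39 + 4.41 + 4.34 + 4.32 + 4.29 + 4.37 + 4.39 + 4.32) / 9 = 39.1600 / 9 = 4.3511
R̄ = (0.19 + 0.15 + 0.13 + 0.04 + 0.22 + 0.10 + 0.09 + 0.13 + 0.14) / 9 = 1.1900 / 9 = 0.1322
LCL = X̄̄ − A₂·R̄ = 4.3511 − 1.023 × 0.1322 = 4.2158

4.22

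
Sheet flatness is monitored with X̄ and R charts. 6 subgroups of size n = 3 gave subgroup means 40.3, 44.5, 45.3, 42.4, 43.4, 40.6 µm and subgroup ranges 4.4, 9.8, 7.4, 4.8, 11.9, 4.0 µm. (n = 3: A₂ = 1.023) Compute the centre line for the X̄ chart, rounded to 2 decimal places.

X̄̄ = (40.3 + 44.5 + 45.3 + 42.4 + 43.4 + 40.6) / 6 = 256.5000 / 6 = 42.7500
CL = X̄̄ = 42.7500

42.75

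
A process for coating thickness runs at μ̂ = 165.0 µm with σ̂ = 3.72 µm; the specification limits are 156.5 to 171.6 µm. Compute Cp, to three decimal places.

0.677

Cp = (USL − LSL) / (6σ̂) = (171.6 − 156.5) / (6 × 3.72) = 15.1000 / 22.3200 = 0.6765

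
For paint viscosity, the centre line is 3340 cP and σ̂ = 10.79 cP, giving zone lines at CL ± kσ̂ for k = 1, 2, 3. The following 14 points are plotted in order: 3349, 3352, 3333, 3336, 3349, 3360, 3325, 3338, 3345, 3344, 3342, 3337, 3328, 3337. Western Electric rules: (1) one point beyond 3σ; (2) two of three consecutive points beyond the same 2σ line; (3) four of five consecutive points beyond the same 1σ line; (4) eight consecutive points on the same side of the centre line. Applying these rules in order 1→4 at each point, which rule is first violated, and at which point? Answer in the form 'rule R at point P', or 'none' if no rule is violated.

Zone of each point (C = within 1σ̂, B = 1σ̂–2σ̂, A = 2σ̂–3σ̂, * = beyond 3σ̂; sign = side of CL): 1:+C, 2:+B, 3:-C, 4:-C, 5:+C, 6:+B, 7:-B, 8:-C, 9:+C, 10:+C, 11:+C, 12:-C, 13:-B, 14:-C
No rule fires across all 14 points.

none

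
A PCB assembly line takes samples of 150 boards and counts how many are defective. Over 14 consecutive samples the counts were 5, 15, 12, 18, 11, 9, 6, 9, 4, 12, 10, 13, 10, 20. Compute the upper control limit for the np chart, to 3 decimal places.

20.578

p̄ = Σdᵢ / (k·n) = 154 / (14 × 150) = 0.07333
UCL = np̄ + 3·√(np̄(1−p̄)) = 11.0000 + 3 × √(11.0000×0.92667) = 11.0000 + 3 × 3.1927 = 20.5781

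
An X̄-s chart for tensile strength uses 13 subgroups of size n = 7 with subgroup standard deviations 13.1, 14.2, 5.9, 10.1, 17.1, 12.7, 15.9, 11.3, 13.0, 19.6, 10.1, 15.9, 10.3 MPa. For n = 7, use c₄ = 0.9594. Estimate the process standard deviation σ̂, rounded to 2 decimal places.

13.57

s̄ = (13.1 + 14.2 + 5.9 + 10.1 + 17.1 + 12.7 + 15.9 + 11.3 + 13.0 + 19.6 + 10.1 + 15.9 + 10.3) / 13 = 13.0154
σ̂ = s̄ / c₄ = 13.0154 / 0.9594 = 13.5662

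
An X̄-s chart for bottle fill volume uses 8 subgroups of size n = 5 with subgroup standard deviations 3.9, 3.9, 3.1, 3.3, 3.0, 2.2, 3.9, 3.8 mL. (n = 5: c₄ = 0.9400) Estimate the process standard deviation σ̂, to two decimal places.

3.60

s̄ = (3.9 + 3.9 + 3.1 + 3.3 + 3.0 + 2.2 + 3.9 + 3.8) / 8 = 3.3875
σ̂ = s̄ / c₄ = 3.3875 / 0.9400 = 3.6037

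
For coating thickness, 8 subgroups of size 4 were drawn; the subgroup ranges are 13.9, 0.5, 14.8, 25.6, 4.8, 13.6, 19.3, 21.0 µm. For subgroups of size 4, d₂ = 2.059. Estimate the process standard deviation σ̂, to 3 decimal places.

6.890

R̄ = (13.9 + 0.5 + 14.8 + 25.6 + 4.8 + 13.6 + 19.3 + 21.0) / 8 = 14.1875
σ̂ = R̄ / d₂ = 14.1875 / 2.059 = 6.8905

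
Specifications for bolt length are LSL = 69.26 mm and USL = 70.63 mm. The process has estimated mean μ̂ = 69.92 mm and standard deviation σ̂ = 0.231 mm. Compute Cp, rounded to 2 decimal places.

Cp = (USL − LSL) / (6σ̂) = (70.63 − 69.26) / (6 × 0.231) = 1.3700 / 1.3860 = 0.9885

0.99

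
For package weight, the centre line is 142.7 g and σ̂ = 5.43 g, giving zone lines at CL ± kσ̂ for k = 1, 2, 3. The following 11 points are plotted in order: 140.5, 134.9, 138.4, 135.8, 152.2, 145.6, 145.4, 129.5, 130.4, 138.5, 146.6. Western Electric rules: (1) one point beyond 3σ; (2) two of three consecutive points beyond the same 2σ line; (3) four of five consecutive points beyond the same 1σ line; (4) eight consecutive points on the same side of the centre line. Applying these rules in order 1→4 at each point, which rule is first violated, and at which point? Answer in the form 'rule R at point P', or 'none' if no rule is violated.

rule 2 at point 9

Zone of each point (C = within 1σ̂, B = 1σ̂–2σ̂, A = 2σ̂–3σ̂, * = beyond 3σ̂; sign = side of CL): 1:-C, 2:-B, 3:-C, 4:-B, 5:+B, 6:+C, 7:+C, 8:-A, 9:-A, 10:-C, 11:+C
Rule 2 (two of three consecutive points beyond the same 2σ limit) is satisfied at point 9.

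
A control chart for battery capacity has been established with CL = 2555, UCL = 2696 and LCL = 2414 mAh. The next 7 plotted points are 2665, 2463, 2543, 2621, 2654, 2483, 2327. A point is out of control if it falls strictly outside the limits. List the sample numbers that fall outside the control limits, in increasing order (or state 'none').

Compare each point to [2414, 2696]: sample 7 = 2327 < LCL.

7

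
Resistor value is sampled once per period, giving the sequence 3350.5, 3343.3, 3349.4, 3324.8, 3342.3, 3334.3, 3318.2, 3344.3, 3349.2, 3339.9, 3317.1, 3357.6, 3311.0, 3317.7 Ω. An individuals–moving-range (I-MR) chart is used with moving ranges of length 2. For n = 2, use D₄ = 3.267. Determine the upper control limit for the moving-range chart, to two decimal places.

59.41

Moving ranges: 7.2, 6.1, 24.6, 17.5, 8.0, 16.1, 26.1, 4.9, 9.3, 22.8, 40.5, 46.6, 6.7; M̄R̄ = 236.4000 / 13 = 18.1846
UCL_MR = D₄·M̄R̄ = 3.267 × 18.1846 = 59.4091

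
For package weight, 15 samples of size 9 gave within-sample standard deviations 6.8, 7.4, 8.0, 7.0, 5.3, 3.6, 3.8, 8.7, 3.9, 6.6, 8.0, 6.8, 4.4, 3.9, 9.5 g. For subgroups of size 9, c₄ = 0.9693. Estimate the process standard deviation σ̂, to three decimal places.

s̄ = (6.8 + 7.4 + 8.0 + 7.0 + 5.3 + 3.6 + 3.8 + 8.7 + 3.9 + 6.6 + 8.0 + 6.8 + 4.4 + 3.9 + 9.5) / 15 = 6.2467
σ̂ = s̄ / c₄ = 6.2467 / 0.9693 = 6.4445

6.445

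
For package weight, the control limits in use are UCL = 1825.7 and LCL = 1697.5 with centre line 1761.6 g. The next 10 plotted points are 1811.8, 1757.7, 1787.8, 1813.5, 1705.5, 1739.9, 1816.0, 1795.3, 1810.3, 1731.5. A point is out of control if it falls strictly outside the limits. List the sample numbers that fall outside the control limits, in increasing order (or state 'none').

none

All 10 points lie within [1697.5, 1825.7].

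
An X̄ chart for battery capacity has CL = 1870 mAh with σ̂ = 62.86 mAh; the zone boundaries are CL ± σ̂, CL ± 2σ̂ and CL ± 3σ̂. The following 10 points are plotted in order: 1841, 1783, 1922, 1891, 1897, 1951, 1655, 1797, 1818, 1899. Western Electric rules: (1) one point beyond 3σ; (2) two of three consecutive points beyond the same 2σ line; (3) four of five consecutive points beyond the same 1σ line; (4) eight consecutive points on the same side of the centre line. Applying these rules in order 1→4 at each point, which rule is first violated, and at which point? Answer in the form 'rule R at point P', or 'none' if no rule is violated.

Zone of each point (C = within 1σ̂, B = 1σ̂–2σ̂, A = 2σ̂–3σ̂, * = beyond 3σ̂; sign = side of CL): 1:-C, 2:-B, 3:+C, 4:+C, 5:+C, 6:+B, 7:-*, 8:-B, 9:-C, 10:+C
Rule 1 (one point beyond the 3σ limits) is satisfied at point 7.

rule 1 at point 7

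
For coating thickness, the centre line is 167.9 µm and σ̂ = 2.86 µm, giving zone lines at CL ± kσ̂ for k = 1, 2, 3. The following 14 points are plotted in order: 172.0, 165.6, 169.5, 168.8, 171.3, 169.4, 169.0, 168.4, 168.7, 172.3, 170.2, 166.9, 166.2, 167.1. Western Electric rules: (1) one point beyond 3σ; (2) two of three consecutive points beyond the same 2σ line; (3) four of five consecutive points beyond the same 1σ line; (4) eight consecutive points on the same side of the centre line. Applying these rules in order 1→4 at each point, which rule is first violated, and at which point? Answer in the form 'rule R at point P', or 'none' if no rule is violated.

rule 4 at point 10

Zone of each point (C = within 1σ̂, B = 1σ̂–2σ̂, A = 2σ̂–3σ̂, * = beyond 3σ̂; sign = side of CL): 1:+B, 2:-C, 3:+C, 4:+C, 5:+B, 6:+C, 7:+C, 8:+C, 9:+C, 10:+B, 11:+C, 12:-C, 13:-C, 14:-C
Rule 4 (eight consecutive points on the same side of the centre line) is satisfied at point 10.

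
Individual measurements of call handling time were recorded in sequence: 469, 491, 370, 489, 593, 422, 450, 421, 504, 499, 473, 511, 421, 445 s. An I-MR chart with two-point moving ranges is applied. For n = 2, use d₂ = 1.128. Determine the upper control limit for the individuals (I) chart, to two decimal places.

X̄ = (469 + 491 + 370 + 489 + 593 + 422 + 450 + 421 + 504 + 499 + 473 + 511 + 421 + 445) / 14 = 468.4286
Moving ranges: 22, 121, 119, 104, 171, 28, 29, 83, 5, 26, 38, 90, 24; M̄R̄ = 860.0000 / 13 = 66.1538
UCL = X̄ + 3·M̄R̄/d₂ = 468.4286 + 3 × 66.1538 / 1.128 = 644.3697

644.37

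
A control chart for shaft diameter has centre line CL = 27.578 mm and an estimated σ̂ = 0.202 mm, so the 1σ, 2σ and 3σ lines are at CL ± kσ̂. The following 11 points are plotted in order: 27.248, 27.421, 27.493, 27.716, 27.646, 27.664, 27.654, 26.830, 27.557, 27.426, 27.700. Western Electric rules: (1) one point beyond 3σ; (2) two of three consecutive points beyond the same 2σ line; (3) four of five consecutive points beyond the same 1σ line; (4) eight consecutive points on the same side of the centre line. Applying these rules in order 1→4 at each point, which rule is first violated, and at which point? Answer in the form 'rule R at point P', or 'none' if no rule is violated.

rule 1 at point 8

Zone of each point (C = within 1σ̂, B = 1σ̂–2σ̂, A = 2σ̂–3σ̂, * = beyond 3σ̂; sign = side of CL): 1:-B, 2:-C, 3:-C, 4:+C, 5:+C, 6:+C, 7:+C, 8:-*, 9:-C, 10:-C, 11:+C
Rule 1 (one point beyond the 3σ limits) is satisfied at point 8.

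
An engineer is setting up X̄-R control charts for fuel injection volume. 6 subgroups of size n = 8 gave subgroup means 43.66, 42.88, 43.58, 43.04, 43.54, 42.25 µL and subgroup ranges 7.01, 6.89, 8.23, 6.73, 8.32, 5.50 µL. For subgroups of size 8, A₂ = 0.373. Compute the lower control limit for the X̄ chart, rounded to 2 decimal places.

X̄̄ = (43.66 + 42.88 + 43.58 + 43.04 + 43.54 + 42.25) / 6 = 258.9500 / 6 = 43.1583
R̄ = (7.01 + 6.89 + 8.23 + 6.73 + 8.32 + 5.50) / 6 = 42.6800 / 6 = 7.1133
LCL = X̄̄ − A₂·R̄ = 43.1583 − 0.373 × 7.1133 = 40.5051

40.51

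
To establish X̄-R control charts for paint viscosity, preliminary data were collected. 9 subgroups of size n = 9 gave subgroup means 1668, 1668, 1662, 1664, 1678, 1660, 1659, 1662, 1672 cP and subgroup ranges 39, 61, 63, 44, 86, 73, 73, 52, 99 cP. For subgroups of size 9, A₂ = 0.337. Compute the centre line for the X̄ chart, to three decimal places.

X̄̄ = (1668 + 1668 + 1662 + 1664 + 1678 + 1660 + 1659 + 1662 + 1672) / 9 = 14993.0000 / 9 = 1665.8889
CL = X̄̄ = 1665.8889

1665.889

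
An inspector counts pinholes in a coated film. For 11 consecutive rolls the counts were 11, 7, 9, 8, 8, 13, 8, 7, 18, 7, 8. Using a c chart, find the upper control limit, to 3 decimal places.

c̄ = (11 + 7 + 9 + 8 + 8 + 13 + 8 + 7 + 18 + 7 + 8) / 11 = 104 / 11 = 9.4545
UCL = c̄ + 3√c̄ = 9.4545 + 3 × √9.4545 = 9.4545 + 3 × 3.0748 = 18.6790

18.679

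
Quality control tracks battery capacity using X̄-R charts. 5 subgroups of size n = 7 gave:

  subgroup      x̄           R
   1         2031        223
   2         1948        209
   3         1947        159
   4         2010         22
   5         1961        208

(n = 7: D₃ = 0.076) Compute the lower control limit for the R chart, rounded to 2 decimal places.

12.48

R̄ = (223 + 209 + 159 + 22 + 208) / 5 = 821.0000 / 5 = 164.2000
LCL_R = D₃·R̄ = 0.076 × 164.2000 = 12.4792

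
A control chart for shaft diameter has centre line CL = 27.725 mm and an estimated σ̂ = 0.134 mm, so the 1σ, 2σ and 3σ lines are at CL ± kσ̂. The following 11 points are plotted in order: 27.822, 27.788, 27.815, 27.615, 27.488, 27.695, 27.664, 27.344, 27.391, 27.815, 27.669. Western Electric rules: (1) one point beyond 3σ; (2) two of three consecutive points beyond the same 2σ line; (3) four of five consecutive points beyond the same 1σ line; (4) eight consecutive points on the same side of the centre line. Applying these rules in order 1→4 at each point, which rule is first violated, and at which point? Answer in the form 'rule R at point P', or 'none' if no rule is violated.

Zone of each point (C = within 1σ̂, B = 1σ̂–2σ̂, A = 2σ̂–3σ̂, * = beyond 3σ̂; sign = side of CL): 1:+C, 2:+C, 3:+C, 4:-C, 5:-B, 6:-C, 7:-C, 8:-A, 9:-A, 10:+C, 11:-C
Rule 2 (two of three consecutive points beyond the same 2σ limit) is satisfied at point 9.

rule 2 at point 9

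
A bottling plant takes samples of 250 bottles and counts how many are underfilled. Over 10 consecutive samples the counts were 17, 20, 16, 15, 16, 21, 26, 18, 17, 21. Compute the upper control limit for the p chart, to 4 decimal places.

p̄ = Σdᵢ / (k·n) = 187 / (10 × 250) = 0.07480
UCL = p̄ + 3·√(p̄(1−p̄)/n) = 0.07480 + 3 × √(0.07480×0.92520/250) = 0.07480 + 3 × 0.01664 = 0.12471

0.1247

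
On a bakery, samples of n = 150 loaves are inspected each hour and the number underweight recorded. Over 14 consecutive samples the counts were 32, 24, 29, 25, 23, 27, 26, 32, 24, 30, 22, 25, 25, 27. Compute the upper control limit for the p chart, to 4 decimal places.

p̄ = Σdᵢ / (k·n) = 371 / (14 × 150) = 0.17667
UCL = p̄ + 3·√(p̄(1−p̄)/n) = 0.17667 + 3 × √(0.17667×0.82333/150) = 0.17667 + 3 × 0.03114 = 0.27009

0.2701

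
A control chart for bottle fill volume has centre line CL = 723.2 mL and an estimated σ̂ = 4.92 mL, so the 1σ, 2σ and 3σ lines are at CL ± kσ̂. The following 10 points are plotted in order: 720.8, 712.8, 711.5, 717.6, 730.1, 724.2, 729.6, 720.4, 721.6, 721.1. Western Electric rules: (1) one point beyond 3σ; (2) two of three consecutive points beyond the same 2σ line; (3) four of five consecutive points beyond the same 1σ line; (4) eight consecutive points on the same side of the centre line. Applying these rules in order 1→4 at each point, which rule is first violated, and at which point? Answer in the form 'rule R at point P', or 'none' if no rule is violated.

Zone of each point (C = within 1σ̂, B = 1σ̂–2σ̂, A = 2σ̂–3σ̂, * = beyond 3σ̂; sign = side of CL): 1:-C, 2:-A, 3:-A, 4:-B, 5:+B, 6:+C, 7:+B, 8:-C, 9:-C, 10:-C
Rule 2 (two of three consecutive points beyond the same 2σ limit) is satisfied at point 3.

rule 2 at point 3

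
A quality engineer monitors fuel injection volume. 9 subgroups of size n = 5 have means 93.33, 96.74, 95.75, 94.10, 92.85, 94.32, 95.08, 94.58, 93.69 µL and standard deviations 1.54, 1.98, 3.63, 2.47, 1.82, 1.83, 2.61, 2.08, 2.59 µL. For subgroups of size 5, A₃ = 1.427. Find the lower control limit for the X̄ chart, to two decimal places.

X̄̄ = (93.33 + 96.74 + 95.75 + 94.10 + 92.85 + 94.32 + 95.08 + 94.58 + 93.69) / 9 = 94.4933
s̄ = (1.54 + 1.98 + 3.63 + 2.47 + 1.82 + 1.83 + 2.61 + 2.08 + 2.59) / 9 = 2.2833
LCL = X̄̄ − A₃·s̄ = 94.4933 − 1.427 × 2.2833 = 91.2350

91.24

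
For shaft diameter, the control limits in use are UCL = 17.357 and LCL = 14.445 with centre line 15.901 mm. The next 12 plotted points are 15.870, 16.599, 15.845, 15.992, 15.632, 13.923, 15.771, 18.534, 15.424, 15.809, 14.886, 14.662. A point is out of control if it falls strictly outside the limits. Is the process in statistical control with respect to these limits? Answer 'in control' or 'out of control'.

Compare each point to [14.445, 17.357]: sample 6 = 13.923 < LCL; sample 8 = 18.534 > UCL.

out of control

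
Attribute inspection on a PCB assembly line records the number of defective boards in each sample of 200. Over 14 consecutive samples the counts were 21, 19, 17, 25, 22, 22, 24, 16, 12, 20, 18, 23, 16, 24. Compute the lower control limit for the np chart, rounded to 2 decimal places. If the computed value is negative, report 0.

p̄ = Σdᵢ / (k·n) = 279 / (14 × 200) = 0.09964
LCL = np̄ − 3·√(np̄(1−p̄)) = 19.9286 − 3 × 4.2359 = 7.2209

7.22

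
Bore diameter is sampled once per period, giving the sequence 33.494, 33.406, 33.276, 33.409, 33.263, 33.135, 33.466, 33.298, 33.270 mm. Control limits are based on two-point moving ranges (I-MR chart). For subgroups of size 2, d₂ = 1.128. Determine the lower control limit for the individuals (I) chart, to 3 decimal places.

X̄ = (33.494 + 33.406 + 33.276 + 33.409 + 33.263 + 33.135 + 33.466 + 33.298 + 33.270) / 9 = 33.3352
Moving ranges: 0.088, 0.130, 0.133, 0.146, 0.128, 0.331, 0.168, 0.028; M̄R̄ = 1.1520 / 8 = 0.1440
LCL = X̄ − 3·M̄R̄/d₂ = 33.3352 − 3 × 0.1440 / 1.128 = 32.9522

32.952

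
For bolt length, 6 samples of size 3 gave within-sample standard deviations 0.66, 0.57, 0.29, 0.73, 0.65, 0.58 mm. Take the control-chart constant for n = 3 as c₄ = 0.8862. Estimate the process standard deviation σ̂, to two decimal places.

s̄ = (0.66 + 0.57 + 0.29 + 0.73 + 0.65 + 0.58) / 6 = 0.5800
σ̂ = s̄ / c₄ = 0.5800 / 0.8862 = 0.6545

0.65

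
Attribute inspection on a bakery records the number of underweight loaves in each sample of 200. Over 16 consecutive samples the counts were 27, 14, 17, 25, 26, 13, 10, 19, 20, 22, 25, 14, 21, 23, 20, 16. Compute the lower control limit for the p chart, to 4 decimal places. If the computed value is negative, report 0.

p̄ = Σdᵢ / (k·n) = 312 / (16 × 200) = 0.09750
LCL = p̄ − 3·√(p̄(1−p̄)/n) = 0.09750 − 3 × 0.02098 = 0.03457

0.0346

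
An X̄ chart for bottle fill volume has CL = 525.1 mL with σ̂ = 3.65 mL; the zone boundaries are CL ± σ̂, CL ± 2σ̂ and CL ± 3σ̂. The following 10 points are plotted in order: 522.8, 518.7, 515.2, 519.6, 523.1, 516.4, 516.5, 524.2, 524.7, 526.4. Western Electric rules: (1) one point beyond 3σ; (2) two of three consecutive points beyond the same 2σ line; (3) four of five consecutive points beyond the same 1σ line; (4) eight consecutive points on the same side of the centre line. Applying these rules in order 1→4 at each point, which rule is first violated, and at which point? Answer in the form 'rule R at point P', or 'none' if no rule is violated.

rule 3 at point 6

Zone of each point (C = within 1σ̂, B = 1σ̂–2σ̂, A = 2σ̂–3σ̂, * = beyond 3σ̂; sign = side of CL): 1:-C, 2:-B, 3:-A, 4:-B, 5:-C, 6:-A, 7:-A, 8:-C, 9:-C, 10:+C
Rule 3 (four of five consecutive points beyond the same 1σ limit) is satisfied at point 6.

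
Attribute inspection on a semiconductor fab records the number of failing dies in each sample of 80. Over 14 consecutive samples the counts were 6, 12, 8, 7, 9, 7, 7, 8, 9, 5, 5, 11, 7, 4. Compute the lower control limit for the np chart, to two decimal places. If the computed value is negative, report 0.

0.00

p̄ = Σdᵢ / (k·n) = 105 / (14 × 80) = 0.09375
LCL = np̄ − 3·√(np̄(1−p̄)) = 7.5000 − 3 × 2.6071 = -0.3212 → 0 (negative, so LCL = 0)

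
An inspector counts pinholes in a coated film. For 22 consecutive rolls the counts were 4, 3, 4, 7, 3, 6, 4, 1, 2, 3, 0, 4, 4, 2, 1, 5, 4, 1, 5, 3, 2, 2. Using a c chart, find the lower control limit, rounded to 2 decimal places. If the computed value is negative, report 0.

0.00

c̄ = (4 + 3 + 4 + 7 + 3 + 6 + 4 + 1 + 2 + 3 + 0 + 4 + 4 + 2 + 1 + 5 + 4 + 1 + 5 + 3 + 2 + 2) / 22 = 70 / 22 = 3.1818
LCL = c̄ − 3√c̄ = 3.1818 − 3 × 1.7838 = -2.1695 → 0 (cannot be negative)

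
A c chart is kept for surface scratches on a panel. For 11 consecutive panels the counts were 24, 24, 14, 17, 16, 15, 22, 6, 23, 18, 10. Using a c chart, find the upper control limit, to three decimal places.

c̄ = (24 + 24 + 14 + 17 + 16 + 15 + 22 + 6 + 23 + 18 + 10) / 11 = 189 / 11 = 17.1818
UCL = c̄ + 3√c̄ = 17.1818 + 3 × √17.1818 = 17.1818 + 3 × 4.1451 = 29.6171

29.617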